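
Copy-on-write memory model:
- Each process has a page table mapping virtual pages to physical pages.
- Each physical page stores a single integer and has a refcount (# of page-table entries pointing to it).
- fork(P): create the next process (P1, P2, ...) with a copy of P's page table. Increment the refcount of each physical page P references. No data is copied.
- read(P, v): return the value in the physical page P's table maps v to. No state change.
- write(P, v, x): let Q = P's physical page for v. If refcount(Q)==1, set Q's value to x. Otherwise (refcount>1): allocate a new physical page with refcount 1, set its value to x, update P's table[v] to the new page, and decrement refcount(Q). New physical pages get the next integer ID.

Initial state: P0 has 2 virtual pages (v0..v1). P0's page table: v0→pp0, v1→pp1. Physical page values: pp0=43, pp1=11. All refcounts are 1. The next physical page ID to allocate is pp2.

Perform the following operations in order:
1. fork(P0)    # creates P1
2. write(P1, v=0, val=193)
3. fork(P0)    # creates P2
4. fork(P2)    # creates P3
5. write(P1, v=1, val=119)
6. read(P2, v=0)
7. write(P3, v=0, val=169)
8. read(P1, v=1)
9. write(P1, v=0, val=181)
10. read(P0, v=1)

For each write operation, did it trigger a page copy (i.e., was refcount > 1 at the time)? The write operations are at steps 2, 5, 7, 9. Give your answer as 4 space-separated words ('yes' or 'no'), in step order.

Op 1: fork(P0) -> P1. 2 ppages; refcounts: pp0:2 pp1:2
Op 2: write(P1, v0, 193). refcount(pp0)=2>1 -> COPY to pp2. 3 ppages; refcounts: pp0:1 pp1:2 pp2:1
Op 3: fork(P0) -> P2. 3 ppages; refcounts: pp0:2 pp1:3 pp2:1
Op 4: fork(P2) -> P3. 3 ppages; refcounts: pp0:3 pp1:4 pp2:1
Op 5: write(P1, v1, 119). refcount(pp1)=4>1 -> COPY to pp3. 4 ppages; refcounts: pp0:3 pp1:3 pp2:1 pp3:1
Op 6: read(P2, v0) -> 43. No state change.
Op 7: write(P3, v0, 169). refcount(pp0)=3>1 -> COPY to pp4. 5 ppages; refcounts: pp0:2 pp1:3 pp2:1 pp3:1 pp4:1
Op 8: read(P1, v1) -> 119. No state change.
Op 9: write(P1, v0, 181). refcount(pp2)=1 -> write in place. 5 ppages; refcounts: pp0:2 pp1:3 pp2:1 pp3:1 pp4:1
Op 10: read(P0, v1) -> 11. No state change.

yes yes yes no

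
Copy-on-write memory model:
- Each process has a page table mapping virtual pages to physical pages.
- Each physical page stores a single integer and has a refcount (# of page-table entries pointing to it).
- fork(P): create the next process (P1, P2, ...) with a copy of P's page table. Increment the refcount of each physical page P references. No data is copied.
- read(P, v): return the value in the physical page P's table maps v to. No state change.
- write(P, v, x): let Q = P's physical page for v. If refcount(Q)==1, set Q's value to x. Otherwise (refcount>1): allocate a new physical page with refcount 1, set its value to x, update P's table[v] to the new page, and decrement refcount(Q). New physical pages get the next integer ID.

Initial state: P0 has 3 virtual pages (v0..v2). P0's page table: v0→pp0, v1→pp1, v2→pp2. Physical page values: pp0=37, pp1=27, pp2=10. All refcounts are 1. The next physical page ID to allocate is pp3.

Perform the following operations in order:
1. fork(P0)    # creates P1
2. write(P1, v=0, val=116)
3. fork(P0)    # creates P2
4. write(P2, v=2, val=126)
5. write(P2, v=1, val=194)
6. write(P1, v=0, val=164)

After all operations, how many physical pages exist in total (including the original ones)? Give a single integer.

Op 1: fork(P0) -> P1. 3 ppages; refcounts: pp0:2 pp1:2 pp2:2
Op 2: write(P1, v0, 116). refcount(pp0)=2>1 -> COPY to pp3. 4 ppages; refcounts: pp0:1 pp1:2 pp2:2 pp3:1
Op 3: fork(P0) -> P2. 4 ppages; refcounts: pp0:2 pp1:3 pp2:3 pp3:1
Op 4: write(P2, v2, 126). refcount(pp2)=3>1 -> COPY to pp4. 5 ppages; refcounts: pp0:2 pp1:3 pp2:2 pp3:1 pp4:1
Op 5: write(P2, v1, 194). refcount(pp1)=3>1 -> COPY to pp5. 6 ppages; refcounts: pp0:2 pp1:2 pp2:2 pp3:1 pp4:1 pp5:1
Op 6: write(P1, v0, 164). refcount(pp3)=1 -> write in place. 6 ppages; refcounts: pp0:2 pp1:2 pp2:2 pp3:1 pp4:1 pp5:1

Answer: 6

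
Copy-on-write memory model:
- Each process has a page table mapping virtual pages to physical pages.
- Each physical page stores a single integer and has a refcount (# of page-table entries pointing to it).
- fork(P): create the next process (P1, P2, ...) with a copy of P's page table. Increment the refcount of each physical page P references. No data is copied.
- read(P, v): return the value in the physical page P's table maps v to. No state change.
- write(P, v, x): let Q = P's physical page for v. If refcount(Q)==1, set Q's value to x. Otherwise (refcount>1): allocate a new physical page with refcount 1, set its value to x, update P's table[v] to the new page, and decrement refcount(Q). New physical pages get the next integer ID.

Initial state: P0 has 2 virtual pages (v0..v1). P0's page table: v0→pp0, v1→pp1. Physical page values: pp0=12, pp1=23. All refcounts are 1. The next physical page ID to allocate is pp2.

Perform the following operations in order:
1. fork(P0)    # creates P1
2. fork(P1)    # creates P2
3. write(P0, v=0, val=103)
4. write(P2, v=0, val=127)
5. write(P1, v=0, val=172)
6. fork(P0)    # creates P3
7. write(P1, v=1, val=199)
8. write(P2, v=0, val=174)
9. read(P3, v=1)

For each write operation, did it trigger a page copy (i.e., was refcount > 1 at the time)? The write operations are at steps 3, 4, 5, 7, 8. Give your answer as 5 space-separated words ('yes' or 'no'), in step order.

Op 1: fork(P0) -> P1. 2 ppages; refcounts: pp0:2 pp1:2
Op 2: fork(P1) -> P2. 2 ppages; refcounts: pp0:3 pp1:3
Op 3: write(P0, v0, 103). refcount(pp0)=3>1 -> COPY to pp2. 3 ppages; refcounts: pp0:2 pp1:3 pp2:1
Op 4: write(P2, v0, 127). refcount(pp0)=2>1 -> COPY to pp3. 4 ppages; refcounts: pp0:1 pp1:3 pp2:1 pp3:1
Op 5: write(P1, v0, 172). refcount(pp0)=1 -> write in place. 4 ppages; refcounts: pp0:1 pp1:3 pp2:1 pp3:1
Op 6: fork(P0) -> P3. 4 ppages; refcounts: pp0:1 pp1:4 pp2:2 pp3:1
Op 7: write(P1, v1, 199). refcount(pp1)=4>1 -> COPY to pp4. 5 ppages; refcounts: pp0:1 pp1:3 pp2:2 pp3:1 pp4:1
Op 8: write(P2, v0, 174). refcount(pp3)=1 -> write in place. 5 ppages; refcounts: pp0:1 pp1:3 pp2:2 pp3:1 pp4:1
Op 9: read(P3, v1) -> 23. No state change.

yes yes no yes no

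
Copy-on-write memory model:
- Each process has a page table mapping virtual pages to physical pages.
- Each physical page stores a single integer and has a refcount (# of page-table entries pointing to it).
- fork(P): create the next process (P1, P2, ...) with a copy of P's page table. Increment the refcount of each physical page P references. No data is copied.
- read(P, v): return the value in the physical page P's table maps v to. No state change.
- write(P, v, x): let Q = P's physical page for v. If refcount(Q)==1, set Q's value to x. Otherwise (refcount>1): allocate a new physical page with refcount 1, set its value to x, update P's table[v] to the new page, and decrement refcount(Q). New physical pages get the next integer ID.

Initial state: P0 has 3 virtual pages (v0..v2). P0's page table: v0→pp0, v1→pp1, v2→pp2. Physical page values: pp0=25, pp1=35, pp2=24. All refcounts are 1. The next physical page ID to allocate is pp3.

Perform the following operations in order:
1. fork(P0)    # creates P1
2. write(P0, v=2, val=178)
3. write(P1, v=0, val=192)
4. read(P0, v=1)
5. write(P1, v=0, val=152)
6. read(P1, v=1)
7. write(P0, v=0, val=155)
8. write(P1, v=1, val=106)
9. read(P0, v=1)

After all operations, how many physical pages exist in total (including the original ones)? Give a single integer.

Answer: 6

Derivation:
Op 1: fork(P0) -> P1. 3 ppages; refcounts: pp0:2 pp1:2 pp2:2
Op 2: write(P0, v2, 178). refcount(pp2)=2>1 -> COPY to pp3. 4 ppages; refcounts: pp0:2 pp1:2 pp2:1 pp3:1
Op 3: write(P1, v0, 192). refcount(pp0)=2>1 -> COPY to pp4. 5 ppages; refcounts: pp0:1 pp1:2 pp2:1 pp3:1 pp4:1
Op 4: read(P0, v1) -> 35. No state change.
Op 5: write(P1, v0, 152). refcount(pp4)=1 -> write in place. 5 ppages; refcounts: pp0:1 pp1:2 pp2:1 pp3:1 pp4:1
Op 6: read(P1, v1) -> 35. No state change.
Op 7: write(P0, v0, 155). refcount(pp0)=1 -> write in place. 5 ppages; refcounts: pp0:1 pp1:2 pp2:1 pp3:1 pp4:1
Op 8: write(P1, v1, 106). refcount(pp1)=2>1 -> COPY to pp5. 6 ppages; refcounts: pp0:1 pp1:1 pp2:1 pp3:1 pp4:1 pp5:1
Op 9: read(P0, v1) -> 35. No state change.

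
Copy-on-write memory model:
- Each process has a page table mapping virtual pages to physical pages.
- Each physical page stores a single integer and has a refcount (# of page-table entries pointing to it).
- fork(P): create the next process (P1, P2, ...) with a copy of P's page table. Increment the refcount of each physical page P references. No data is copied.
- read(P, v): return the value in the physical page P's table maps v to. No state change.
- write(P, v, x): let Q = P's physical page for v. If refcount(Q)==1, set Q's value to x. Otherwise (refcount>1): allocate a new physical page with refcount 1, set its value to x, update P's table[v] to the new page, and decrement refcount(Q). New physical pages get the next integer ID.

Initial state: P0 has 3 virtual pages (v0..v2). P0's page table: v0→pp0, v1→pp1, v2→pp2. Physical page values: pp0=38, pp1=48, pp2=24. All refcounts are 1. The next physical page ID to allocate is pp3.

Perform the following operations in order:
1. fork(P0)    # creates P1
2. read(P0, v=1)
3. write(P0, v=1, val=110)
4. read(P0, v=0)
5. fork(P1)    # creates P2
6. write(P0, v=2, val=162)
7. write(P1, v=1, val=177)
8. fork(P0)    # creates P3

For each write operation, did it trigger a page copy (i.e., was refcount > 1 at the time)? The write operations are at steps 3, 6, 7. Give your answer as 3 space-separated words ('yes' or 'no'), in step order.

Op 1: fork(P0) -> P1. 3 ppages; refcounts: pp0:2 pp1:2 pp2:2
Op 2: read(P0, v1) -> 48. No state change.
Op 3: write(P0, v1, 110). refcount(pp1)=2>1 -> COPY to pp3. 4 ppages; refcounts: pp0:2 pp1:1 pp2:2 pp3:1
Op 4: read(P0, v0) -> 38. No state change.
Op 5: fork(P1) -> P2. 4 ppages; refcounts: pp0:3 pp1:2 pp2:3 pp3:1
Op 6: write(P0, v2, 162). refcount(pp2)=3>1 -> COPY to pp4. 5 ppages; refcounts: pp0:3 pp1:2 pp2:2 pp3:1 pp4:1
Op 7: write(P1, v1, 177). refcount(pp1)=2>1 -> COPY to pp5. 6 ppages; refcounts: pp0:3 pp1:1 pp2:2 pp3:1 pp4:1 pp5:1
Op 8: fork(P0) -> P3. 6 ppages; refcounts: pp0:4 pp1:1 pp2:2 pp3:2 pp4:2 pp5:1

yes yes yes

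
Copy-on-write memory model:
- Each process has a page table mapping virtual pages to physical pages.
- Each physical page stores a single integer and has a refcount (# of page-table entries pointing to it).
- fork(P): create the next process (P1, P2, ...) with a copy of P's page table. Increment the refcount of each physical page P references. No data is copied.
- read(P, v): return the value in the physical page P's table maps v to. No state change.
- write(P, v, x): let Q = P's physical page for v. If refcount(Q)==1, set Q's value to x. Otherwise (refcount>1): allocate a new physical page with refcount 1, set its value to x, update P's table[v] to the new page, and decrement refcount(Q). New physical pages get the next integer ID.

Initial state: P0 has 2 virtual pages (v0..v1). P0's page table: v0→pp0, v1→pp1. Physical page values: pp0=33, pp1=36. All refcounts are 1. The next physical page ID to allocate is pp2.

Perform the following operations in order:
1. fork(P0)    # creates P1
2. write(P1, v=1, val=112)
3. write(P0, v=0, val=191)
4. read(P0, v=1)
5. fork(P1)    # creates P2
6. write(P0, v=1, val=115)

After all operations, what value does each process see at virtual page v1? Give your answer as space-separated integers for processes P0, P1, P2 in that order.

Op 1: fork(P0) -> P1. 2 ppages; refcounts: pp0:2 pp1:2
Op 2: write(P1, v1, 112). refcount(pp1)=2>1 -> COPY to pp2. 3 ppages; refcounts: pp0:2 pp1:1 pp2:1
Op 3: write(P0, v0, 191). refcount(pp0)=2>1 -> COPY to pp3. 4 ppages; refcounts: pp0:1 pp1:1 pp2:1 pp3:1
Op 4: read(P0, v1) -> 36. No state change.
Op 5: fork(P1) -> P2. 4 ppages; refcounts: pp0:2 pp1:1 pp2:2 pp3:1
Op 6: write(P0, v1, 115). refcount(pp1)=1 -> write in place. 4 ppages; refcounts: pp0:2 pp1:1 pp2:2 pp3:1
P0: v1 -> pp1 = 115
P1: v1 -> pp2 = 112
P2: v1 -> pp2 = 112

Answer: 115 112 112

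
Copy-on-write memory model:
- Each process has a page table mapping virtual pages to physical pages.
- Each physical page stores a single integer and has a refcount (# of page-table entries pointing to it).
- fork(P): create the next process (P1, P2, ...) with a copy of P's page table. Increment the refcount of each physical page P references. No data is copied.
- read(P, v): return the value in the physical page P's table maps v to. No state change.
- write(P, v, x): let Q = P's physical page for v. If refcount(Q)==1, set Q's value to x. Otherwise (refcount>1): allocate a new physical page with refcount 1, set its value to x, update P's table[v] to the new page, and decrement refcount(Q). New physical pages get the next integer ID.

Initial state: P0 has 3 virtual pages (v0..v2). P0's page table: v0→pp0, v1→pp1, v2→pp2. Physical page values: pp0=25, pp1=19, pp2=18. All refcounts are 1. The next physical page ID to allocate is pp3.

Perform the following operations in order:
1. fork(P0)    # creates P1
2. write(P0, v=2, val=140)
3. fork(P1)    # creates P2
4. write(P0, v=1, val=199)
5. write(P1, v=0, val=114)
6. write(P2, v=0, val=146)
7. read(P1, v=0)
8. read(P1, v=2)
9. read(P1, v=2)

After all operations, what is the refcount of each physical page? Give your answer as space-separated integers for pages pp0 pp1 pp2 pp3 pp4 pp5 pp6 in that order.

Op 1: fork(P0) -> P1. 3 ppages; refcounts: pp0:2 pp1:2 pp2:2
Op 2: write(P0, v2, 140). refcount(pp2)=2>1 -> COPY to pp3. 4 ppages; refcounts: pp0:2 pp1:2 pp2:1 pp3:1
Op 3: fork(P1) -> P2. 4 ppages; refcounts: pp0:3 pp1:3 pp2:2 pp3:1
Op 4: write(P0, v1, 199). refcount(pp1)=3>1 -> COPY to pp4. 5 ppages; refcounts: pp0:3 pp1:2 pp2:2 pp3:1 pp4:1
Op 5: write(P1, v0, 114). refcount(pp0)=3>1 -> COPY to pp5. 6 ppages; refcounts: pp0:2 pp1:2 pp2:2 pp3:1 pp4:1 pp5:1
Op 6: write(P2, v0, 146). refcount(pp0)=2>1 -> COPY to pp6. 7 ppages; refcounts: pp0:1 pp1:2 pp2:2 pp3:1 pp4:1 pp5:1 pp6:1
Op 7: read(P1, v0) -> 114. No state change.
Op 8: read(P1, v2) -> 18. No state change.
Op 9: read(P1, v2) -> 18. No state change.

Answer: 1 2 2 1 1 1 1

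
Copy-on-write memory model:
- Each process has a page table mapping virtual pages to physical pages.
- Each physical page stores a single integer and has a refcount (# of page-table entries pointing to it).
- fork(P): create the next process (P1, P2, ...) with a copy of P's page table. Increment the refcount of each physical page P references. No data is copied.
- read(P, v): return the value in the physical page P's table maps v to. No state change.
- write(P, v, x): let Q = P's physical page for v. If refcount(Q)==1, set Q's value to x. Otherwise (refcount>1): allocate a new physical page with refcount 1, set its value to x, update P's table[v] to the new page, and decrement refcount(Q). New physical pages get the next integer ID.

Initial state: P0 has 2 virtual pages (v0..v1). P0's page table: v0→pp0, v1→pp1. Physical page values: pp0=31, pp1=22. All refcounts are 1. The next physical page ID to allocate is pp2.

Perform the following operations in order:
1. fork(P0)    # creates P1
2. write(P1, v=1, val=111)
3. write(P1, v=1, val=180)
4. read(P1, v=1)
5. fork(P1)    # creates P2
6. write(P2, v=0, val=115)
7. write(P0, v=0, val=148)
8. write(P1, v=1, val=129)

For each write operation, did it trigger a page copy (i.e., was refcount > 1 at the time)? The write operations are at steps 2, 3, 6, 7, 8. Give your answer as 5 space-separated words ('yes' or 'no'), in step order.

Op 1: fork(P0) -> P1. 2 ppages; refcounts: pp0:2 pp1:2
Op 2: write(P1, v1, 111). refcount(pp1)=2>1 -> COPY to pp2. 3 ppages; refcounts: pp0:2 pp1:1 pp2:1
Op 3: write(P1, v1, 180). refcount(pp2)=1 -> write in place. 3 ppages; refcounts: pp0:2 pp1:1 pp2:1
Op 4: read(P1, v1) -> 180. No state change.
Op 5: fork(P1) -> P2. 3 ppages; refcounts: pp0:3 pp1:1 pp2:2
Op 6: write(P2, v0, 115). refcount(pp0)=3>1 -> COPY to pp3. 4 ppages; refcounts: pp0:2 pp1:1 pp2:2 pp3:1
Op 7: write(P0, v0, 148). refcount(pp0)=2>1 -> COPY to pp4. 5 ppages; refcounts: pp0:1 pp1:1 pp2:2 pp3:1 pp4:1
Op 8: write(P1, v1, 129). refcount(pp2)=2>1 -> COPY to pp5. 6 ppages; refcounts: pp0:1 pp1:1 pp2:1 pp3:1 pp4:1 pp5:1

yes no yes yes yes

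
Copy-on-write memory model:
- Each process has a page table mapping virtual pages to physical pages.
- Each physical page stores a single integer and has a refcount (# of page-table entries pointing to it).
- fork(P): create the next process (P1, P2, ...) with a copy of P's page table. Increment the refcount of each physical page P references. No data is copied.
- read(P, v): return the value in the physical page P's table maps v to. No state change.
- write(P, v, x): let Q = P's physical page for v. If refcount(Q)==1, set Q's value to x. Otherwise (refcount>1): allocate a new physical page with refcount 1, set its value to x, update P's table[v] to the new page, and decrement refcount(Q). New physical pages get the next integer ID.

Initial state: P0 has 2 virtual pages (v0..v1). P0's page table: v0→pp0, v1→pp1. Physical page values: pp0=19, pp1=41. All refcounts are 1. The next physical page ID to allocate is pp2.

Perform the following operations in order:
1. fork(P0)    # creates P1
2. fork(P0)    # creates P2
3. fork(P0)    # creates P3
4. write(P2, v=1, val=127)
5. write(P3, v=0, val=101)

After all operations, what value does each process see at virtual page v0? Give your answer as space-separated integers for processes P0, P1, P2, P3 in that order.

Answer: 19 19 19 101

Derivation:
Op 1: fork(P0) -> P1. 2 ppages; refcounts: pp0:2 pp1:2
Op 2: fork(P0) -> P2. 2 ppages; refcounts: pp0:3 pp1:3
Op 3: fork(P0) -> P3. 2 ppages; refcounts: pp0:4 pp1:4
Op 4: write(P2, v1, 127). refcount(pp1)=4>1 -> COPY to pp2. 3 ppages; refcounts: pp0:4 pp1:3 pp2:1
Op 5: write(P3, v0, 101). refcount(pp0)=4>1 -> COPY to pp3. 4 ppages; refcounts: pp0:3 pp1:3 pp2:1 pp3:1
P0: v0 -> pp0 = 19
P1: v0 -> pp0 = 19
P2: v0 -> pp0 = 19
P3: v0 -> pp3 = 101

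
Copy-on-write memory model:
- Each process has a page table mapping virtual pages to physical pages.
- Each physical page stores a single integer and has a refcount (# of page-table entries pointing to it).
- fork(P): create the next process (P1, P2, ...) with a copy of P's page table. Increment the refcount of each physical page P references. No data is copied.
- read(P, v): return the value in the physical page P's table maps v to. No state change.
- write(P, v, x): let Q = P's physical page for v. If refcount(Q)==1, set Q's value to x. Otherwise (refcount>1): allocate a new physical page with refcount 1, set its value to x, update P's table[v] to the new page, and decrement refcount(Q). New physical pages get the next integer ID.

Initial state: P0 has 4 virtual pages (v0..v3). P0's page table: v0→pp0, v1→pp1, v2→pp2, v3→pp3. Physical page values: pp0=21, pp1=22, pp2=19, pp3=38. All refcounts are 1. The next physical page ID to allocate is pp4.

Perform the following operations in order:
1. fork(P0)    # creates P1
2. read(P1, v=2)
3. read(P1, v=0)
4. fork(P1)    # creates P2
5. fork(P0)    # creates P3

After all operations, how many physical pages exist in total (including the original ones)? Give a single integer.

Answer: 4

Derivation:
Op 1: fork(P0) -> P1. 4 ppages; refcounts: pp0:2 pp1:2 pp2:2 pp3:2
Op 2: read(P1, v2) -> 19. No state change.
Op 3: read(P1, v0) -> 21. No state change.
Op 4: fork(P1) -> P2. 4 ppages; refcounts: pp0:3 pp1:3 pp2:3 pp3:3
Op 5: fork(P0) -> P3. 4 ppages; refcounts: pp0:4 pp1:4 pp2:4 pp3:4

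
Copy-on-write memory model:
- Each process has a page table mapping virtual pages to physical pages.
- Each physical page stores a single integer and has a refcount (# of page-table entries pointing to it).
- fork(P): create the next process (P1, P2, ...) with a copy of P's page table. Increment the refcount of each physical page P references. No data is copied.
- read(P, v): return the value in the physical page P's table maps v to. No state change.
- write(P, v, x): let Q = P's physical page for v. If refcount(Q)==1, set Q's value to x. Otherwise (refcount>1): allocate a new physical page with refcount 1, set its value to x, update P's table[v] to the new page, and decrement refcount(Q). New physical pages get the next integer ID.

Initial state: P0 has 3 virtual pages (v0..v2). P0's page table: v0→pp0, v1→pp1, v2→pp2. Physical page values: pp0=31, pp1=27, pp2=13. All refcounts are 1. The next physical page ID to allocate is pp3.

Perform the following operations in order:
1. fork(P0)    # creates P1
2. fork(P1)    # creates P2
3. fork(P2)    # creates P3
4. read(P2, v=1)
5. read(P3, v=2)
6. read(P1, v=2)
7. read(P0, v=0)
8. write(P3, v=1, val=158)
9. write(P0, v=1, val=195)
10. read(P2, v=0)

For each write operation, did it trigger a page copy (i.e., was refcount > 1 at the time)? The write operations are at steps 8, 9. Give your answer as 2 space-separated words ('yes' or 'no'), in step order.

Op 1: fork(P0) -> P1. 3 ppages; refcounts: pp0:2 pp1:2 pp2:2
Op 2: fork(P1) -> P2. 3 ppages; refcounts: pp0:3 pp1:3 pp2:3
Op 3: fork(P2) -> P3. 3 ppages; refcounts: pp0:4 pp1:4 pp2:4
Op 4: read(P2, v1) -> 27. No state change.
Op 5: read(P3, v2) -> 13. No state change.
Op 6: read(P1, v2) -> 13. No state change.
Op 7: read(P0, v0) -> 31. No state change.
Op 8: write(P3, v1, 158). refcount(pp1)=4>1 -> COPY to pp3. 4 ppages; refcounts: pp0:4 pp1:3 pp2:4 pp3:1
Op 9: write(P0, v1, 195). refcount(pp1)=3>1 -> COPY to pp4. 5 ppages; refcounts: pp0:4 pp1:2 pp2:4 pp3:1 pp4:1
Op 10: read(P2, v0) -> 31. No state change.

yes yes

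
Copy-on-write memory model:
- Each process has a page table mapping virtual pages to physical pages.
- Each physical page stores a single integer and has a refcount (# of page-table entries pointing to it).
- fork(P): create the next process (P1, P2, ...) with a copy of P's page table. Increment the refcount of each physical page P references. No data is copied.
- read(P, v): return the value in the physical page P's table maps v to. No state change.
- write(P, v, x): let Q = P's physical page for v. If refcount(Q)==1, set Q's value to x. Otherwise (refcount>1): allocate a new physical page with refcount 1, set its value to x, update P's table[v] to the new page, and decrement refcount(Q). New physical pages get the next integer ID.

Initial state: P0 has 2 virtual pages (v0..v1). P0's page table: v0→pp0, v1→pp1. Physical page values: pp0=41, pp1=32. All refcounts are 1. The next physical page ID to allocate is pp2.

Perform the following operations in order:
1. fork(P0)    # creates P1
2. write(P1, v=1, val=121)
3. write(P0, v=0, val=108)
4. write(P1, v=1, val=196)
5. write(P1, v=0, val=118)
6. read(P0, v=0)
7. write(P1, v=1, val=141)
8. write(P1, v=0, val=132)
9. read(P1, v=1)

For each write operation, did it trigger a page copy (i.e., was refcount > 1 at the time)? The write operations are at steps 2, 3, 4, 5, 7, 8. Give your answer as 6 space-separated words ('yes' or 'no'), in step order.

Op 1: fork(P0) -> P1. 2 ppages; refcounts: pp0:2 pp1:2
Op 2: write(P1, v1, 121). refcount(pp1)=2>1 -> COPY to pp2. 3 ppages; refcounts: pp0:2 pp1:1 pp2:1
Op 3: write(P0, v0, 108). refcount(pp0)=2>1 -> COPY to pp3. 4 ppages; refcounts: pp0:1 pp1:1 pp2:1 pp3:1
Op 4: write(P1, v1, 196). refcount(pp2)=1 -> write in place. 4 ppages; refcounts: pp0:1 pp1:1 pp2:1 pp3:1
Op 5: write(P1, v0, 118). refcount(pp0)=1 -> write in place. 4 ppages; refcounts: pp0:1 pp1:1 pp2:1 pp3:1
Op 6: read(P0, v0) -> 108. No state change.
Op 7: write(P1, v1, 141). refcount(pp2)=1 -> write in place. 4 ppages; refcounts: pp0:1 pp1:1 pp2:1 pp3:1
Op 8: write(P1, v0, 132). refcount(pp0)=1 -> write in place. 4 ppages; refcounts: pp0:1 pp1:1 pp2:1 pp3:1
Op 9: read(P1, v1) -> 141. No state change.

yes yes no no no no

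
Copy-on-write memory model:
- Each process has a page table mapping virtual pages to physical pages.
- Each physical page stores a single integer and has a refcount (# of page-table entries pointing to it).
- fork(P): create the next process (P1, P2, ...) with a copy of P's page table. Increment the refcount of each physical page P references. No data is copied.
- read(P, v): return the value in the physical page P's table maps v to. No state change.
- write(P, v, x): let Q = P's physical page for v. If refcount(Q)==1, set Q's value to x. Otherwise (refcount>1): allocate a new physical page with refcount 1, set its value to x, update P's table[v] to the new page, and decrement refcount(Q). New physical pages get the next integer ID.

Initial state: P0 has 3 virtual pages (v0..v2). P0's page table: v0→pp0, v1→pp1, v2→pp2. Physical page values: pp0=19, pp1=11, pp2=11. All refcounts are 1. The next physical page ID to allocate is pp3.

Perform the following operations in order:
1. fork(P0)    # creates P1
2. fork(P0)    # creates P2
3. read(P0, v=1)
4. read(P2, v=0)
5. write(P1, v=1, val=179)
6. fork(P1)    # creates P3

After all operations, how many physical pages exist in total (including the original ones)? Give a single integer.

Op 1: fork(P0) -> P1. 3 ppages; refcounts: pp0:2 pp1:2 pp2:2
Op 2: fork(P0) -> P2. 3 ppages; refcounts: pp0:3 pp1:3 pp2:3
Op 3: read(P0, v1) -> 11. No state change.
Op 4: read(P2, v0) -> 19. No state change.
Op 5: write(P1, v1, 179). refcount(pp1)=3>1 -> COPY to pp3. 4 ppages; refcounts: pp0:3 pp1:2 pp2:3 pp3:1
Op 6: fork(P1) -> P3. 4 ppages; refcounts: pp0:4 pp1:2 pp2:4 pp3:2

Answer: 4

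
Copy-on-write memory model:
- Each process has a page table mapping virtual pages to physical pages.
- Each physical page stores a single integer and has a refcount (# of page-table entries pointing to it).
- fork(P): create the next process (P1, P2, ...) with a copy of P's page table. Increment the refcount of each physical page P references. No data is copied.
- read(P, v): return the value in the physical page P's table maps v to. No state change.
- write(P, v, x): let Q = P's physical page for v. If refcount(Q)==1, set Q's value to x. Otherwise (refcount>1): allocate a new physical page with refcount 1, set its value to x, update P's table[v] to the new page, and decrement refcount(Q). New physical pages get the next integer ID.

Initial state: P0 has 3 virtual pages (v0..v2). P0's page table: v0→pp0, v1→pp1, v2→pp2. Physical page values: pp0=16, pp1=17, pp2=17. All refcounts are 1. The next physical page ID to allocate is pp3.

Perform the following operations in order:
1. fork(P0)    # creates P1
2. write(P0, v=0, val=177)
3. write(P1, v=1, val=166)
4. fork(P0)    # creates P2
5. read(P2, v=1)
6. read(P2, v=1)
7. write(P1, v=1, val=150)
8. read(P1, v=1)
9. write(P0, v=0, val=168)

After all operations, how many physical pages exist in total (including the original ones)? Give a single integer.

Op 1: fork(P0) -> P1. 3 ppages; refcounts: pp0:2 pp1:2 pp2:2
Op 2: write(P0, v0, 177). refcount(pp0)=2>1 -> COPY to pp3. 4 ppages; refcounts: pp0:1 pp1:2 pp2:2 pp3:1
Op 3: write(P1, v1, 166). refcount(pp1)=2>1 -> COPY to pp4. 5 ppages; refcounts: pp0:1 pp1:1 pp2:2 pp3:1 pp4:1
Op 4: fork(P0) -> P2. 5 ppages; refcounts: pp0:1 pp1:2 pp2:3 pp3:2 pp4:1
Op 5: read(P2, v1) -> 17. No state change.
Op 6: read(P2, v1) -> 17. No state change.
Op 7: write(P1, v1, 150). refcount(pp4)=1 -> write in place. 5 ppages; refcounts: pp0:1 pp1:2 pp2:3 pp3:2 pp4:1
Op 8: read(P1, v1) -> 150. No state change.
Op 9: write(P0, v0, 168). refcount(pp3)=2>1 -> COPY to pp5. 6 ppages; refcounts: pp0:1 pp1:2 pp2:3 pp3:1 pp4:1 pp5:1

Answer: 6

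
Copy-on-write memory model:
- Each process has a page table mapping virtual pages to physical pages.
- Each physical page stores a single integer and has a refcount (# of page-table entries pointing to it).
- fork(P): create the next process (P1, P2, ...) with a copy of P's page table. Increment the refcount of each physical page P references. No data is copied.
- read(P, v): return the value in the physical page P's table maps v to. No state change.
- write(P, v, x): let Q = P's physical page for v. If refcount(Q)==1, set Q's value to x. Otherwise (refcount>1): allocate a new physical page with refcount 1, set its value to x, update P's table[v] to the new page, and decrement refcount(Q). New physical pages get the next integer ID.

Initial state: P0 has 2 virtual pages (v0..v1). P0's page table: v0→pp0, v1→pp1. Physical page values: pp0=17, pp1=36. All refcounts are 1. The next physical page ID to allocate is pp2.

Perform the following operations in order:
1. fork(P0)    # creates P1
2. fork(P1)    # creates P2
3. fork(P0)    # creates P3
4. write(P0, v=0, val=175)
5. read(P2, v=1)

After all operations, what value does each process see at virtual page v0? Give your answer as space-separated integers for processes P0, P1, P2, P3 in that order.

Answer: 175 17 17 17

Derivation:
Op 1: fork(P0) -> P1. 2 ppages; refcounts: pp0:2 pp1:2
Op 2: fork(P1) -> P2. 2 ppages; refcounts: pp0:3 pp1:3
Op 3: fork(P0) -> P3. 2 ppages; refcounts: pp0:4 pp1:4
Op 4: write(P0, v0, 175). refcount(pp0)=4>1 -> COPY to pp2. 3 ppages; refcounts: pp0:3 pp1:4 pp2:1
Op 5: read(P2, v1) -> 36. No state change.
P0: v0 -> pp2 = 175
P1: v0 -> pp0 = 17
P2: v0 -> pp0 = 17
P3: v0 -> pp0 = 17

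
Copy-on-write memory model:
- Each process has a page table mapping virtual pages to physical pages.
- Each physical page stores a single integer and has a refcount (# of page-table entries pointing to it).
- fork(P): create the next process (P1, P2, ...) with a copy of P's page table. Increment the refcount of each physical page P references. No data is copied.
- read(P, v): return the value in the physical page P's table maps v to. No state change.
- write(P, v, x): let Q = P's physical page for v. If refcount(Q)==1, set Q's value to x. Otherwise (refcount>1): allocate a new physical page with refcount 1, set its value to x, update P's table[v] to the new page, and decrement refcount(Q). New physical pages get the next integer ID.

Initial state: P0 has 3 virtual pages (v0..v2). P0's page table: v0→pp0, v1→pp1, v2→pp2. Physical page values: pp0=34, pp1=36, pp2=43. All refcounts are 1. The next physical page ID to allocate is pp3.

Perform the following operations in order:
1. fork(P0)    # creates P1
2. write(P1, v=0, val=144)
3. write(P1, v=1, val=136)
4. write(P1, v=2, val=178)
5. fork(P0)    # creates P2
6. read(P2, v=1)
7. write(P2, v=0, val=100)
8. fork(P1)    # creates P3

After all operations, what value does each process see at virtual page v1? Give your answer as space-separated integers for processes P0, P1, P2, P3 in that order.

Op 1: fork(P0) -> P1. 3 ppages; refcounts: pp0:2 pp1:2 pp2:2
Op 2: write(P1, v0, 144). refcount(pp0)=2>1 -> COPY to pp3. 4 ppages; refcounts: pp0:1 pp1:2 pp2:2 pp3:1
Op 3: write(P1, v1, 136). refcount(pp1)=2>1 -> COPY to pp4. 5 ppages; refcounts: pp0:1 pp1:1 pp2:2 pp3:1 pp4:1
Op 4: write(P1, v2, 178). refcount(pp2)=2>1 -> COPY to pp5. 6 ppages; refcounts: pp0:1 pp1:1 pp2:1 pp3:1 pp4:1 pp5:1
Op 5: fork(P0) -> P2. 6 ppages; refcounts: pp0:2 pp1:2 pp2:2 pp3:1 pp4:1 pp5:1
Op 6: read(P2, v1) -> 36. No state change.
Op 7: write(P2, v0, 100). refcount(pp0)=2>1 -> COPY to pp6. 7 ppages; refcounts: pp0:1 pp1:2 pp2:2 pp3:1 pp4:1 pp5:1 pp6:1
Op 8: fork(P1) -> P3. 7 ppages; refcounts: pp0:1 pp1:2 pp2:2 pp3:2 pp4:2 pp5:2 pp6:1
P0: v1 -> pp1 = 36
P1: v1 -> pp4 = 136
P2: v1 -> pp1 = 36
P3: v1 -> pp4 = 136

Answer: 36 136 36 136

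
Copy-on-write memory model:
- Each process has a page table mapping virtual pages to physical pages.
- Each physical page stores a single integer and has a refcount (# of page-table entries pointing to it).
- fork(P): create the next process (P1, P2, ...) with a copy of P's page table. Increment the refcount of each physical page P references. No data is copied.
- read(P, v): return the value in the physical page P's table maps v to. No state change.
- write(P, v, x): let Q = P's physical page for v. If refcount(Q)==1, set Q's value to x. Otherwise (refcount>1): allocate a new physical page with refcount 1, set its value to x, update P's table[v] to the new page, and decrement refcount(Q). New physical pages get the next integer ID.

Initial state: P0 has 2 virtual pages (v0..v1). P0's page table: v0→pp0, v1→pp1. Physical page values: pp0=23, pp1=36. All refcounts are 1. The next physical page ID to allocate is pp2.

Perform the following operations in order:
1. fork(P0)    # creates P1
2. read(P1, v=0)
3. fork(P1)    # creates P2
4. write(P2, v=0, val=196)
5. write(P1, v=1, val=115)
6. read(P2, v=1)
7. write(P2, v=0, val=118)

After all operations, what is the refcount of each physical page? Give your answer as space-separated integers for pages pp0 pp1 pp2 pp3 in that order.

Answer: 2 2 1 1

Derivation:
Op 1: fork(P0) -> P1. 2 ppages; refcounts: pp0:2 pp1:2
Op 2: read(P1, v0) -> 23. No state change.
Op 3: fork(P1) -> P2. 2 ppages; refcounts: pp0:3 pp1:3
Op 4: write(P2, v0, 196). refcount(pp0)=3>1 -> COPY to pp2. 3 ppages; refcounts: pp0:2 pp1:3 pp2:1
Op 5: write(P1, v1, 115). refcount(pp1)=3>1 -> COPY to pp3. 4 ppages; refcounts: pp0:2 pp1:2 pp2:1 pp3:1
Op 6: read(P2, v1) -> 36. No state change.
Op 7: write(P2, v0, 118). refcount(pp2)=1 -> write in place. 4 ppages; refcounts: pp0:2 pp1:2 pp2:1 pp3:1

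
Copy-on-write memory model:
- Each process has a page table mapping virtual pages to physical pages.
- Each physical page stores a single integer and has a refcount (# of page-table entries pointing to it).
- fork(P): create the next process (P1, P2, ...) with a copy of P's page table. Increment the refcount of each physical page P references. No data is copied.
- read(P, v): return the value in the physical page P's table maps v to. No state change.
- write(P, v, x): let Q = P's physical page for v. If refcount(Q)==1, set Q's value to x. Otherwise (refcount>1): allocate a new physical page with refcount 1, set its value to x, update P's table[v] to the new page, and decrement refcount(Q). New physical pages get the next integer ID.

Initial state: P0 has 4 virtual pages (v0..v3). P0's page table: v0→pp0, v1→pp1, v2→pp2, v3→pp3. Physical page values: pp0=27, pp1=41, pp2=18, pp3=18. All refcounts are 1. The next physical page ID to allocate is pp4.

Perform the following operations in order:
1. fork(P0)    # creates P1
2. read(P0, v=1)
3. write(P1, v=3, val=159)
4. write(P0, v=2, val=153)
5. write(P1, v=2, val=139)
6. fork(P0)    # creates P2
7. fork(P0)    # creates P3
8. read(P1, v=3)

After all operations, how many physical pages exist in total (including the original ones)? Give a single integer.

Answer: 6

Derivation:
Op 1: fork(P0) -> P1. 4 ppages; refcounts: pp0:2 pp1:2 pp2:2 pp3:2
Op 2: read(P0, v1) -> 41. No state change.
Op 3: write(P1, v3, 159). refcount(pp3)=2>1 -> COPY to pp4. 5 ppages; refcounts: pp0:2 pp1:2 pp2:2 pp3:1 pp4:1
Op 4: write(P0, v2, 153). refcount(pp2)=2>1 -> COPY to pp5. 6 ppages; refcounts: pp0:2 pp1:2 pp2:1 pp3:1 pp4:1 pp5:1
Op 5: write(P1, v2, 139). refcount(pp2)=1 -> write in place. 6 ppages; refcounts: pp0:2 pp1:2 pp2:1 pp3:1 pp4:1 pp5:1
Op 6: fork(P0) -> P2. 6 ppages; refcounts: pp0:3 pp1:3 pp2:1 pp3:2 pp4:1 pp5:2
Op 7: fork(P0) -> P3. 6 ppages; refcounts: pp0:4 pp1:4 pp2:1 pp3:3 pp4:1 pp5:3
Op 8: read(P1, v3) -> 159. No state change.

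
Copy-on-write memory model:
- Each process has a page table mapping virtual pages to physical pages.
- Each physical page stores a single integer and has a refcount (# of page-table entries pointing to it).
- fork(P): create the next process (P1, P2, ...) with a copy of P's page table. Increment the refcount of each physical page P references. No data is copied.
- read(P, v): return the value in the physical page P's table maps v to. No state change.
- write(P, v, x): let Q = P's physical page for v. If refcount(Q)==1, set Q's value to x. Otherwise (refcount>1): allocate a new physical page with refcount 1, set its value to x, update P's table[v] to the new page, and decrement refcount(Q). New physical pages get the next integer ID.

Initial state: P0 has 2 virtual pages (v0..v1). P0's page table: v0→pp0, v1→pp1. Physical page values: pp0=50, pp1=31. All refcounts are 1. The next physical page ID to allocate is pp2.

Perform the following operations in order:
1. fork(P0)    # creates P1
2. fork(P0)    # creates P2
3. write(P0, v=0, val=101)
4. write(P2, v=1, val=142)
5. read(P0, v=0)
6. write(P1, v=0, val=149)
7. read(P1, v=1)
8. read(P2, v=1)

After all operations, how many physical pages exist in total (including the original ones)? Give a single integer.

Answer: 5

Derivation:
Op 1: fork(P0) -> P1. 2 ppages; refcounts: pp0:2 pp1:2
Op 2: fork(P0) -> P2. 2 ppages; refcounts: pp0:3 pp1:3
Op 3: write(P0, v0, 101). refcount(pp0)=3>1 -> COPY to pp2. 3 ppages; refcounts: pp0:2 pp1:3 pp2:1
Op 4: write(P2, v1, 142). refcount(pp1)=3>1 -> COPY to pp3. 4 ppages; refcounts: pp0:2 pp1:2 pp2:1 pp3:1
Op 5: read(P0, v0) -> 101. No state change.
Op 6: write(P1, v0, 149). refcount(pp0)=2>1 -> COPY to pp4. 5 ppages; refcounts: pp0:1 pp1:2 pp2:1 pp3:1 pp4:1
Op 7: read(P1, v1) -> 31. No state change.
Op 8: read(P2, v1) -> 142. No state change.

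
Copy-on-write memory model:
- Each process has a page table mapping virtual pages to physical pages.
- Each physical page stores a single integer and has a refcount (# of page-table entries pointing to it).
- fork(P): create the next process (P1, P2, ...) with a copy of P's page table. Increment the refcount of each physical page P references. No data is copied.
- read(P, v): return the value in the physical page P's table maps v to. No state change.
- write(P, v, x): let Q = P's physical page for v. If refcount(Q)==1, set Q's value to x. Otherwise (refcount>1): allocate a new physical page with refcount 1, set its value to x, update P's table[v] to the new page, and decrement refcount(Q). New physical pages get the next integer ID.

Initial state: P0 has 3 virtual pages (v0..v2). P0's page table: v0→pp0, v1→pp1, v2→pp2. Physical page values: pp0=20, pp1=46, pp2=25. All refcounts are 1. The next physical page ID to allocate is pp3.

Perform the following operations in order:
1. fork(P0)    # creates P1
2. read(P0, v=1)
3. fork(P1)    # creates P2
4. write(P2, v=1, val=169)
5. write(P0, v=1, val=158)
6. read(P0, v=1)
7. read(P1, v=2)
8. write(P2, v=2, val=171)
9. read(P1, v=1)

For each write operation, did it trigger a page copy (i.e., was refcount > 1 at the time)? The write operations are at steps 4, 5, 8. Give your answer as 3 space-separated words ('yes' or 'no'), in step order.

Op 1: fork(P0) -> P1. 3 ppages; refcounts: pp0:2 pp1:2 pp2:2
Op 2: read(P0, v1) -> 46. No state change.
Op 3: fork(P1) -> P2. 3 ppages; refcounts: pp0:3 pp1:3 pp2:3
Op 4: write(P2, v1, 169). refcount(pp1)=3>1 -> COPY to pp3. 4 ppages; refcounts: pp0:3 pp1:2 pp2:3 pp3:1
Op 5: write(P0, v1, 158). refcount(pp1)=2>1 -> COPY to pp4. 5 ppages; refcounts: pp0:3 pp1:1 pp2:3 pp3:1 pp4:1
Op 6: read(P0, v1) -> 158. No state change.
Op 7: read(P1, v2) -> 25. No state change.
Op 8: write(P2, v2, 171). refcount(pp2)=3>1 -> COPY to pp5. 6 ppages; refcounts: pp0:3 pp1:1 pp2:2 pp3:1 pp4:1 pp5:1
Op 9: read(P1, v1) -> 46. No state change.

yes yes yes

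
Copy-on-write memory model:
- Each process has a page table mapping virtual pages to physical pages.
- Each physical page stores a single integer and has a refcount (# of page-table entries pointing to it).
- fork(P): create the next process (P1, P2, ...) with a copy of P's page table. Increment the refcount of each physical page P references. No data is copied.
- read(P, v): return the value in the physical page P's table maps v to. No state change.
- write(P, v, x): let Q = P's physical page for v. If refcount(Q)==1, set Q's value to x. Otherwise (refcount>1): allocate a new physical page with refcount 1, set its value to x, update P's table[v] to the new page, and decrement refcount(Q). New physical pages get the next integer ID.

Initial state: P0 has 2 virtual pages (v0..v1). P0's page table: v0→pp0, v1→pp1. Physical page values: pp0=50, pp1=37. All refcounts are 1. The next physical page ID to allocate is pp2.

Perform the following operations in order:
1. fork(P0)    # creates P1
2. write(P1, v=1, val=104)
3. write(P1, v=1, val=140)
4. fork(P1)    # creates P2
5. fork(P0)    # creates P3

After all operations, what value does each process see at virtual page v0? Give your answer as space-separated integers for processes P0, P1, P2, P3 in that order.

Op 1: fork(P0) -> P1. 2 ppages; refcounts: pp0:2 pp1:2
Op 2: write(P1, v1, 104). refcount(pp1)=2>1 -> COPY to pp2. 3 ppages; refcounts: pp0:2 pp1:1 pp2:1
Op 3: write(P1, v1, 140). refcount(pp2)=1 -> write in place. 3 ppages; refcounts: pp0:2 pp1:1 pp2:1
Op 4: fork(P1) -> P2. 3 ppages; refcounts: pp0:3 pp1:1 pp2:2
Op 5: fork(P0) -> P3. 3 ppages; refcounts: pp0:4 pp1:2 pp2:2
P0: v0 -> pp0 = 50
P1: v0 -> pp0 = 50
P2: v0 -> pp0 = 50
P3: v0 -> pp0 = 50

Answer: 50 50 50 50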